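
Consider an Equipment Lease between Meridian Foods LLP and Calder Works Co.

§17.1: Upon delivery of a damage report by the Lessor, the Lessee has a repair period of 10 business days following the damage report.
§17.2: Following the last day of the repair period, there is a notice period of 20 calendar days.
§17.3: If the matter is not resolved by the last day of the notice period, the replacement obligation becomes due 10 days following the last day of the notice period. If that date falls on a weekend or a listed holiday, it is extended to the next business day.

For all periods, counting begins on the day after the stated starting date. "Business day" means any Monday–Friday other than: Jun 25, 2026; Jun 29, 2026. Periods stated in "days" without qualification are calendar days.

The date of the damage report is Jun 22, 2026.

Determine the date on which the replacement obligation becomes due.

The last day of the repair period: counting 10 business days from Monday, Jun 22, 2026 (Jun 23, Jun 24, Jun 26, Jun 30, Jul 1, Jul 2, Jul 3, Jul 6, Jul 7, Jul 8, skipping weekends and the listed holidays on Jun 25, Jun 29) reaches Wednesday, Jul 8, 2026.
The last day of the notice period: 20 calendar days after Jul 8, 2026 is Jul 28, 2026.
The date on which the replacement obligation becomes due: Jul 28, 2026 + 10 days = Aug 7, 2026. Aug 7, 2026 is a Friday and is not a listed holiday, so no roll-forward applies.

Aug 7, 2026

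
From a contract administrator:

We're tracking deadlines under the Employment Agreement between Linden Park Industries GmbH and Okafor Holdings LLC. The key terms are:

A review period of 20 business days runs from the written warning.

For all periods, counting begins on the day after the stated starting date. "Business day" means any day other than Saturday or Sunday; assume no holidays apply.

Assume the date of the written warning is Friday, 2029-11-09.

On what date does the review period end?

2029-12-07

The last day of the review period: counting 20 business days from Friday, 2029-11-09 (Nov 12, Nov 13, Nov 14, Nov 15, …, Dec 5, Dec 6, Dec 7, skipping weekends) reaches Friday, 2029-12-07.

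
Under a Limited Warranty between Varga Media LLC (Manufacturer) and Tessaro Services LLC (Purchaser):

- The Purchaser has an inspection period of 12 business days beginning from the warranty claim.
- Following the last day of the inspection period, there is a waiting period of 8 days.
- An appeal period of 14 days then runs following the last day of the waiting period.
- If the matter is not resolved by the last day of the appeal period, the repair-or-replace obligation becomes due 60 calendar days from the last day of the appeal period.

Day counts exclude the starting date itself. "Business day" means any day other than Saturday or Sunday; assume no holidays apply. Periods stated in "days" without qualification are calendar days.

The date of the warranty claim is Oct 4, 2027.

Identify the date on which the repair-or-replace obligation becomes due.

The last day of the inspection period: 12 business days after Monday, Oct 4, 2027, skipping weekends — Oct 5, Oct 6, Oct 7, Oct 8, …, Oct 18, Oct 19, Oct 20 — lands on Wednesday, Oct 20, 2027.
The last day of the waiting period: 8 calendar days after Oct 20, 2027 is Oct 28, 2027.
The last day of the appeal period: Oct 28, 2027 + 14 days = Nov 11, 2027.
Adding 60 calendar days to Nov 11, 2027 gives Jan 10, 2028, which is the date on which the repair-or-replace obligation becomes due.

Jan 10, 2028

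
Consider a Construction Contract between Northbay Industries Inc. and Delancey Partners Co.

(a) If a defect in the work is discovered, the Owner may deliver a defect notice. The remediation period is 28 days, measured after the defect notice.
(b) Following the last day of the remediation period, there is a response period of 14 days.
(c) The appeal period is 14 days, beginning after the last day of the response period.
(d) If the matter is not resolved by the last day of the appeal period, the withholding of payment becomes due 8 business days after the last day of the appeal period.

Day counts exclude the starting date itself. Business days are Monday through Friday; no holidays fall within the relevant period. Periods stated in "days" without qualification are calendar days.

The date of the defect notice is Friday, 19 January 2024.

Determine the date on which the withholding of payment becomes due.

The last day of the remediation period: 28 calendar days after 19 January 2024 is 16 February 2024.
Adding 14 calendar days to 16 February 2024 gives 1 March 2024, which is the last day of the response period.
Adding 14 calendar days to 1 March 2024 gives 15 March 2024, which is the last day of the appeal period.
The date on which the withholding of payment becomes due: counting 8 business days from Friday, 15 March 2024 (Mar 18, Mar 19, Mar 20, Mar 21, Mar 22, Mar 25, Mar 26, Mar 27, skipping weekends) reaches Wednesday, 27 March 2024.

27 March 2024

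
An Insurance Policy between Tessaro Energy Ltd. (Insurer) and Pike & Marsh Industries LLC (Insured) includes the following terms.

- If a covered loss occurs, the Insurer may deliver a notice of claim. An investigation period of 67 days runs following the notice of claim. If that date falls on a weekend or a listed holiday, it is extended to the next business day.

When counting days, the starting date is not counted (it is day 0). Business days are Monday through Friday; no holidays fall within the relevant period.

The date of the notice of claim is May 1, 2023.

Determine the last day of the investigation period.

Jul 7, 2023

The last day of the investigation period: May 1, 2023 + 67 days = Jul 7, 2023. Jul 7, 2023 is a Friday, so no roll-forward applies.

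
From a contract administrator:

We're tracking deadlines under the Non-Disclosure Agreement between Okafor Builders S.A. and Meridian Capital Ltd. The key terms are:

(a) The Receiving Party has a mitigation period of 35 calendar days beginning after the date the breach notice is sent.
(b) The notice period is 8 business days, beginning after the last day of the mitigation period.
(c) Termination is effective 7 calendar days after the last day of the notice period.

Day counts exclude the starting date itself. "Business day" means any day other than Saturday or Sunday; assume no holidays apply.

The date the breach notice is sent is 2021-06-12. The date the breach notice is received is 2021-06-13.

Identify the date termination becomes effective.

2021-08-04

The last day of the mitigation period: 2021-06-12 + 35 days = 2021-07-17.
The last day of the notice period: 8 business days after Saturday, 2021-07-17, skipping weekends — Jul 19, Jul 20, Jul 21, Jul 22, Jul 23, Jul 26, Jul 27, Jul 28 — lands on Wednesday, 2021-07-28.
The date termination becomes effective: 7 calendar days after 2021-07-28 is 2021-08-04.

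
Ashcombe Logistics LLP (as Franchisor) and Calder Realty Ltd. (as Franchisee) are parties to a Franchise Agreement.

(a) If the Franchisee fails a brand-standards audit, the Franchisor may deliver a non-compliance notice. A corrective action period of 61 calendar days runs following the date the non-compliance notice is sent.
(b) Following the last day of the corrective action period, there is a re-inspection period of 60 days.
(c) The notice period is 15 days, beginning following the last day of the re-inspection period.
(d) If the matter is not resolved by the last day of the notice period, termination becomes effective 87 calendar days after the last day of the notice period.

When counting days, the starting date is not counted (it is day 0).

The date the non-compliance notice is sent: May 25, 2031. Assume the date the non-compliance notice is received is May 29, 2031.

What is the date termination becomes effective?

Adding 61 calendar days to May 25, 2031 gives Jul 25, 2031, which is the last day of the corrective action period.
The last day of the re-inspection period: 60 calendar days after Jul 25, 2031 is Sep 23, 2031.
Adding 15 calendar days to Sep 23, 2031 gives Oct 8, 2031, which is the last day of the notice period.
The date termination becomes effective: 87 calendar days after Oct 8, 2031 is Jan 3, 2032.

Jan 3, 2032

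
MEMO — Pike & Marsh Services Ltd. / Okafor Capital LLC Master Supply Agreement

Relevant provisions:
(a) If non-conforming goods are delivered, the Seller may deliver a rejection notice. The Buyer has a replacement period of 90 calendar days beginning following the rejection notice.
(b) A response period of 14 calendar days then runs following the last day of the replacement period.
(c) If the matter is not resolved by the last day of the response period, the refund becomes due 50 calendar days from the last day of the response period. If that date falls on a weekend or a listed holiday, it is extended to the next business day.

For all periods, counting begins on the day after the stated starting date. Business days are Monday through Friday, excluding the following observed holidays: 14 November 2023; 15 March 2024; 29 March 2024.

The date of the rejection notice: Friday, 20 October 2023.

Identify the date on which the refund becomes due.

22 March 2024

The last day of the replacement period: 20 October 2023 + 90 days = 18 January 2024.
The last day of the response period: 18 January 2024 + 14 days = 1 February 2024.
The date on which the refund becomes due: 50 calendar days after 1 February 2024 is 22 March 2024. 22 March 2024 is a Friday and is not a listed holiday, so no roll-forward applies.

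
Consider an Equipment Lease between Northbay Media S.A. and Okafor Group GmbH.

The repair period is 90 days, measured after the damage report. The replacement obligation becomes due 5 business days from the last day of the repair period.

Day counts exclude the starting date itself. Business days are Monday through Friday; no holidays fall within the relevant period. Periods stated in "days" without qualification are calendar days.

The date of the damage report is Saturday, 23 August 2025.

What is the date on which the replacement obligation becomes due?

The last day of the repair period: 23 August 2025 + 90 days = 21 November 2025.
From Friday, 21 November 2025, 5 business days (Nov 24, Nov 25, Nov 26, Nov 27, Nov 28, skipping weekends) brings us to Friday, 28 November 2025, which is the date on which the replacement obligation becomes due.

28 November 2025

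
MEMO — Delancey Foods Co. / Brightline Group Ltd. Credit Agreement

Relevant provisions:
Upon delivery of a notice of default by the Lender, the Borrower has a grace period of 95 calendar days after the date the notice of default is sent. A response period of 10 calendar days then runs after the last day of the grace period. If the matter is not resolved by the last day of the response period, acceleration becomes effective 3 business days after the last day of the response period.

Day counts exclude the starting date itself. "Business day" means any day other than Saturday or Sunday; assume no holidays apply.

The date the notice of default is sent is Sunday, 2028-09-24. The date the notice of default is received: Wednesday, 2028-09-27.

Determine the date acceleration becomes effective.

2029-01-10

The last day of the grace period: 2028-09-24 + 95 days = 2028-12-28.
The last day of the response period: 10 calendar days after 2028-12-28 is 2029-01-07.
From Sunday, 2029-01-07, 3 business days (Jan 8, Jan 9, Jan 10, skipping weekends) brings us to Wednesday, 2029-01-10, which is the date acceleration becomes effective.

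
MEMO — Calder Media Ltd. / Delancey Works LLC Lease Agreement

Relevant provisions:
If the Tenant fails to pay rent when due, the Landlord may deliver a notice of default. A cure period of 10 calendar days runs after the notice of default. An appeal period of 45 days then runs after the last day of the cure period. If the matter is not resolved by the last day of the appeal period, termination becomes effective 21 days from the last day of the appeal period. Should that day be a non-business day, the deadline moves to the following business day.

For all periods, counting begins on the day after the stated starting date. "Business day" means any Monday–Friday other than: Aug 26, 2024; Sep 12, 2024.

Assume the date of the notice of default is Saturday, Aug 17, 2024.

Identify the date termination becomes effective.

The last day of the cure period: 10 calendar days after Aug 17, 2024 is Aug 27, 2024.
The last day of the appeal period: Aug 27, 2024 + 45 days = Oct 11, 2024.
Adding 21 calendar days to Oct 11, 2024 gives Nov 1, 2024, which is the date termination becomes effective. Nov 1, 2024 is a Friday and is not a listed holiday, so no roll-forward applies.

Nov 1, 2024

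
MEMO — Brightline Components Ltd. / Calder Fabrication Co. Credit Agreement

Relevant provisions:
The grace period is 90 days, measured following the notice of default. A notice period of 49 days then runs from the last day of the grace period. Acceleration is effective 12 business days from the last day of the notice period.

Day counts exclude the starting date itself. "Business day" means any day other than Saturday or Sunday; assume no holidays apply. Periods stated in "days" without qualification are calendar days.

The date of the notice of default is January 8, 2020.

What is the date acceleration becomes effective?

June 11, 2020

The last day of the grace period: 90 calendar days after January 8, 2020 is April 7, 2020.
The last day of the notice period: 49 calendar days after April 7, 2020 is May 26, 2020.
The date acceleration becomes effective: counting 12 business days from Tuesday, May 26, 2020 (May 27, May 28, May 29, Jun 1, …, Jun 9, Jun 10, Jun 11, skipping weekends) reaches Thursday, June 11, 2020.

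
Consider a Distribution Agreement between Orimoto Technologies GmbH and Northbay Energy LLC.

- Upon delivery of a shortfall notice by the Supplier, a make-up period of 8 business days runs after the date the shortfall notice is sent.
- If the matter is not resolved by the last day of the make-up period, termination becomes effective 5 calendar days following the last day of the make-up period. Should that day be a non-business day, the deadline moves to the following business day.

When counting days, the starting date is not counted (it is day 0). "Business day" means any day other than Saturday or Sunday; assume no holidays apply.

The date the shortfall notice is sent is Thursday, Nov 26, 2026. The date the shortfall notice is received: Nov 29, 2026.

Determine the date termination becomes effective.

Dec 14, 2026

The last day of the make-up period: counting 8 business days from Thursday, Nov 26, 2026 (Nov 27, Nov 30, Dec 1, Dec 2, Dec 3, Dec 4, Dec 7, Dec 8, skipping weekends) reaches Tuesday, Dec 8, 2026.
The date termination becomes effective: 5 calendar days after Dec 8, 2026 is Dec 13, 2026. That falls on a Sunday, so it rolls to the next business day, Monday, Dec 14, 2026.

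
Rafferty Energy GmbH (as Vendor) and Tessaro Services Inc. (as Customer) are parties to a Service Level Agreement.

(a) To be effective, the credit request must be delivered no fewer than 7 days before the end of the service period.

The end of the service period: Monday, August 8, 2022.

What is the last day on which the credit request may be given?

August 8, 2022 minus 7 days is August 1, 2022.

August 1, 2022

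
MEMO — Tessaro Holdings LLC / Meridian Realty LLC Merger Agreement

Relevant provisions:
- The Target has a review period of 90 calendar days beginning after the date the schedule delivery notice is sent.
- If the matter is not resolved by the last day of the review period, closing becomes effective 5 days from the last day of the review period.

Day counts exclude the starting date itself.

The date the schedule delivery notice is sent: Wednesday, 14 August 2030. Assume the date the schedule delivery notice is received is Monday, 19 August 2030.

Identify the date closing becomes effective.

The last day of the review period: 90 calendar days after 14 August 2030 is 12 November 2030.
The date closing becomes effective: 5 calendar days after 12 November 2030 is 17 November 2030.

17 November 2030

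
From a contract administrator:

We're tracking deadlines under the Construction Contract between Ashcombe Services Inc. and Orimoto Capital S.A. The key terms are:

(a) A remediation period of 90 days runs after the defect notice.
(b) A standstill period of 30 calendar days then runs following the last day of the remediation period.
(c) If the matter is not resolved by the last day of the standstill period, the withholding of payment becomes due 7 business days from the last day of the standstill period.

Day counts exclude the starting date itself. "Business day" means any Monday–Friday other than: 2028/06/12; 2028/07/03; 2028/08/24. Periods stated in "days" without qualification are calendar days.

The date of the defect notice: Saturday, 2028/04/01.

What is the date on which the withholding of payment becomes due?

2028/08/08

The last day of the remediation period: 2028/04/01 + 90 days = 2028/06/30.
Adding 30 calendar days to 2028/06/30 gives 2028/07/30, which is the last day of the standstill period.
From Sunday, 2028/07/30, 7 business days (Jul 31, Aug 1, Aug 2, Aug 3, Aug 4, Aug 7, Aug 8, skipping weekends) brings us to Tuesday, 2028/08/08, which is the date on which the withholding of payment becomes due.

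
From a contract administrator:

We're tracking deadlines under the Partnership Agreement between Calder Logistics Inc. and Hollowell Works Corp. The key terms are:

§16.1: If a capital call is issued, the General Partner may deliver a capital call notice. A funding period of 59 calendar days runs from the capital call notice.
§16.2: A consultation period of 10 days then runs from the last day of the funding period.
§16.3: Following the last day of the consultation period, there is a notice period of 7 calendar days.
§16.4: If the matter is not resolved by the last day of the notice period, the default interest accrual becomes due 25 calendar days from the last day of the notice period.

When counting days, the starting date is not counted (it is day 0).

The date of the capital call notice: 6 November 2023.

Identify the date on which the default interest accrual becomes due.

Adding 59 calendar days to 6 November 2023 gives 4 January 2024, which is the last day of the funding period.
Adding 10 calendar days to 4 January 2024 gives 14 January 2024, which is the last day of the consultation period.
The last day of the notice period: 14 January 2024 + 7 days = 21 January 2024.
Adding 25 calendar days to 21 January 2024 gives 15 February 2024, which is the date on which the default interest accrual becomes due.

15 February 2024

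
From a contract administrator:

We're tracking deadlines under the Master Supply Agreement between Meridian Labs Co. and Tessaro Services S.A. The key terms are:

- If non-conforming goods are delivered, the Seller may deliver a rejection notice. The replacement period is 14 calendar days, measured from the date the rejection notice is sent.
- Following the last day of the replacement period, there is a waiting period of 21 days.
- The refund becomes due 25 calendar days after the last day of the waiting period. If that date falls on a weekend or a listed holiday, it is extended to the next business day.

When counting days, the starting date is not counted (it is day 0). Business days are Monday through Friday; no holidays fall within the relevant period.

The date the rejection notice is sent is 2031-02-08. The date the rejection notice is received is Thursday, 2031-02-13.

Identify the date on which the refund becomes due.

The last day of the replacement period: 14 calendar days after 2031-02-08 is 2031-02-22.
The last day of the waiting period: 21 calendar days after 2031-02-22 is 2031-03-15.
The date on which the refund becomes due: 2031-03-15 + 25 days = 2031-04-09. 2031-04-09 is a Wednesday, so no roll-forward applies.

2031-04-09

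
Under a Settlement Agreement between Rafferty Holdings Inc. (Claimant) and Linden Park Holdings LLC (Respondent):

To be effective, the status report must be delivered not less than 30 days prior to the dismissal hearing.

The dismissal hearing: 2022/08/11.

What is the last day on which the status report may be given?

2022/07/12

2022/08/11 minus 30 days is 2022/07/12.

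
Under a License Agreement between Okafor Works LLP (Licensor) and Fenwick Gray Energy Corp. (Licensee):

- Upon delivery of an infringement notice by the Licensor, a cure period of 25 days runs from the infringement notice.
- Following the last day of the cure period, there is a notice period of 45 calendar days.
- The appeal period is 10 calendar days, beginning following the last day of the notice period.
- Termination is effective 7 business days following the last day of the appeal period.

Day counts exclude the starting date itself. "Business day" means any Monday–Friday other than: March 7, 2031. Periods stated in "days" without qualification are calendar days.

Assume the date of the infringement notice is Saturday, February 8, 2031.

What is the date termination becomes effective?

The last day of the cure period: February 8, 2031 + 25 days = March 5, 2031.
The last day of the notice period: March 5, 2031 + 45 days = April 19, 2031.
The last day of the appeal period: April 19, 2031 + 10 days = April 29, 2031.
The date termination becomes effective: 7 business days after Tuesday, April 29, 2031, skipping weekends — Apr 30, May 1, May 2, May 5, May 6, May 7, May 8 — lands on Thursday, May 8, 2031.

May 8, 2031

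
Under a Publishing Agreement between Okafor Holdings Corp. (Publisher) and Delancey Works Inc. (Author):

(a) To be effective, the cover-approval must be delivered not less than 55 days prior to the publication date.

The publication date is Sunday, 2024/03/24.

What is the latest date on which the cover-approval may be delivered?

2024/01/29

2024/03/24 minus 55 days is 2024/01/29.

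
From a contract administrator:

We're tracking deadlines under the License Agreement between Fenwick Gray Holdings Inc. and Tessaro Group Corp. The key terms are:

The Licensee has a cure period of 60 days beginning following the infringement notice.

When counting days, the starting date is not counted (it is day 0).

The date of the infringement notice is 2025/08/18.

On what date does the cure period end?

The last day of the cure period: 2025/08/18 + 60 days = 2025/10/17.

2025/10/17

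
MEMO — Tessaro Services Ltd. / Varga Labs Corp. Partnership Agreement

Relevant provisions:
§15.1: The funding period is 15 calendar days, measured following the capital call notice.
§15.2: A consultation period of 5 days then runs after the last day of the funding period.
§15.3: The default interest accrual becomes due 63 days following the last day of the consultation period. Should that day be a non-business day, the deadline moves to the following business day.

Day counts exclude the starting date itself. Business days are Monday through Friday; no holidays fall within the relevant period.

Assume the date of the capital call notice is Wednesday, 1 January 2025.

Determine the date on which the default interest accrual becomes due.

The last day of the funding period: 15 calendar days after 1 January 2025 is 16 January 2025.
Adding 5 calendar days to 16 January 2025 gives 21 January 2025, which is the last day of the consultation period.
The date on which the default interest accrual becomes due: 21 January 2025 + 63 days = 25 March 2025. 25 March 2025 is a Tuesday, so no roll-forward applies.

25 March 2025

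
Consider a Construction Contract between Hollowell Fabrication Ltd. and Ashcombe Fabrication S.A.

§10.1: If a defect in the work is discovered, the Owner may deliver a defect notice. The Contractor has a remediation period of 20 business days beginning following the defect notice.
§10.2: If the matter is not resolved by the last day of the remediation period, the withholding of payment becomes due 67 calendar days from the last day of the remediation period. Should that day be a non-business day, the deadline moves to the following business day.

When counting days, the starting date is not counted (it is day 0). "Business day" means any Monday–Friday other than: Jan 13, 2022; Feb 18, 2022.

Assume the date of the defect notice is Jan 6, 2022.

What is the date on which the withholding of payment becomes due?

Apr 12, 2022

The last day of the remediation period: counting 20 business days from Thursday, Jan 6, 2022 (Jan 7, Jan 10, Jan 11, Jan 12, …, Feb 2, Feb 3, Feb 4, skipping weekends and the listed holiday on Jan 13) reaches Friday, Feb 4, 2022.
The date on which the withholding of payment becomes due: Feb 4, 2022 + 67 days = Apr 12, 2022. Apr 12, 2022 is a Tuesday and is not a listed holiday, so no roll-forward applies.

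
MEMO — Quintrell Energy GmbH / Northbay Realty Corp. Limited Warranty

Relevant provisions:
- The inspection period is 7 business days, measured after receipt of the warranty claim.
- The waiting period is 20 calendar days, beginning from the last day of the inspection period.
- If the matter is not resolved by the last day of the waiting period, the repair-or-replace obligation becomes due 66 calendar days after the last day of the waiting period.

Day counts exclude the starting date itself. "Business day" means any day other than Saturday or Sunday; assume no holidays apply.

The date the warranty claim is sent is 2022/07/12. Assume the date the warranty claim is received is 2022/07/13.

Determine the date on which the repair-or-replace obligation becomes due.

From Wednesday, 2022/07/13, 7 business days (Jul 14, Jul 15, Jul 18, Jul 19, Jul 20, Jul 21, Jul 22, skipping weekends) brings us to Friday, 2022/07/22, which is the last day of the inspection period.
The last day of the waiting period: 20 calendar days after 2022/07/22 is 2022/08/11.
The date on which the repair-or-replace obligation becomes due: 2022/08/11 + 66 days = 2022/10/16.

2022/10/16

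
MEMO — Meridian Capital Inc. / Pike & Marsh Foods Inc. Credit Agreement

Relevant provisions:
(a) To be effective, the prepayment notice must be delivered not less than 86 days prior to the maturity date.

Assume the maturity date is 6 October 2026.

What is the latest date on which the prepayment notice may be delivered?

Counting back 86 calendar days from 6 October 2026 gives 12 July 2026.

12 July 2026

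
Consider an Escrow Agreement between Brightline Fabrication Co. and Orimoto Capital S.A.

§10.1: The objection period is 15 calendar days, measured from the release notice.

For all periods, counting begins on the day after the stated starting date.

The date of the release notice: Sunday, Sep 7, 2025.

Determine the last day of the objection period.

The last day of the objection period: Sep 7, 2025 + 15 days = Sep 22, 2025.

Sep 22, 2025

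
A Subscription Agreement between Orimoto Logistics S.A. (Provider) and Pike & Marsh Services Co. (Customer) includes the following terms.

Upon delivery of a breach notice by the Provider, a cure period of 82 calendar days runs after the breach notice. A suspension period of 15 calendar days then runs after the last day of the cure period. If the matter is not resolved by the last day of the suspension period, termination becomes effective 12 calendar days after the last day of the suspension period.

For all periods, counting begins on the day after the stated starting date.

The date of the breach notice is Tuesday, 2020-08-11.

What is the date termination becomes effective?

2020-11-28

The last day of the cure period: 82 calendar days after 2020-08-11 is 2020-11-01.
The last day of the suspension period: 2020-11-01 + 15 days = 2020-11-16.
The date termination becomes effective: 12 calendar days after 2020-11-16 is 2020-11-28.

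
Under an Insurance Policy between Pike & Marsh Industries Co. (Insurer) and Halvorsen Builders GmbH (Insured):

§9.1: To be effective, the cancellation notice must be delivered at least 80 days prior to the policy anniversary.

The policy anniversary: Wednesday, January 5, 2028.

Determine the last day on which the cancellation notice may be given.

October 17, 2027

Counting back 80 calendar days from January 5, 2028 gives October 17, 2027.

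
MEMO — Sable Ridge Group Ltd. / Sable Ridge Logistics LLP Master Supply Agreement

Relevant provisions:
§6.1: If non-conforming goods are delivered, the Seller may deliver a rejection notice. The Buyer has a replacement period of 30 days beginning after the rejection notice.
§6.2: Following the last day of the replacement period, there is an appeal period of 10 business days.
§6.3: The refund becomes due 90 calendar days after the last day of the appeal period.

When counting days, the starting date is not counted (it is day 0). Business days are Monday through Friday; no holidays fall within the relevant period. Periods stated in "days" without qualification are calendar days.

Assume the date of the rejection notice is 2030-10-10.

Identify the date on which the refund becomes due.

Adding 30 calendar days to 2030-10-10 gives 2030-11-09, which is the last day of the replacement period.
From Saturday, 2030-11-09, 10 business days (Nov 11, Nov 12, Nov 13, Nov 14, Nov 15, Nov 18, Nov 19, Nov 20, Nov 21, Nov 22, skipping weekends) brings us to Friday, 2030-11-22, which is the last day of the appeal period.
Adding 90 calendar days to 2030-11-22 gives 2031-02-20, which is the date on which the refund becomes due.

2031-02-20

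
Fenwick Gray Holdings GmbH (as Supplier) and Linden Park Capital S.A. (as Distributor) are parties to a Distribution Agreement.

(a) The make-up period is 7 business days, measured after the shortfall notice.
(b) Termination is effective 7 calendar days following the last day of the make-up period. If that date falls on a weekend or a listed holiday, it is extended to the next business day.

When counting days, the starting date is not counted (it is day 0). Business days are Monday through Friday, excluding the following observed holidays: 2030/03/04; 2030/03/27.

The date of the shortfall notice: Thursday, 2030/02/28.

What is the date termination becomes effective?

2030/03/19

The last day of the make-up period: counting 7 business days from Thursday, 2030/02/28 (Mar 1, Mar 5, Mar 6, Mar 7, Mar 8, Mar 11, Mar 12, skipping weekends and the listed holiday on Mar 4) reaches Tuesday, 2030/03/12.
Adding 7 calendar days to 2030/03/12 gives 2030/03/19, which is the date termination becomes effective. 2030/03/19 is a Tuesday and is not a listed holiday, so no roll-forward applies.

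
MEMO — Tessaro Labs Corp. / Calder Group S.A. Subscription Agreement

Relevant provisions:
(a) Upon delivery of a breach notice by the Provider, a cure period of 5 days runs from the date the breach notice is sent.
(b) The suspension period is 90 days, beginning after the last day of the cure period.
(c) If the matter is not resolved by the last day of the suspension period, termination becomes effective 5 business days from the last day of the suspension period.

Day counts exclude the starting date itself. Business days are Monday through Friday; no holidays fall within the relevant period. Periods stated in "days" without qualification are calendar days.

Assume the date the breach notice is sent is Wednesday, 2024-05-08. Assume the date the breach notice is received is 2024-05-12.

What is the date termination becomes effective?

The last day of the cure period: 5 calendar days after 2024-05-08 is 2024-05-13.
Adding 90 calendar days to 2024-05-13 gives 2024-08-11, which is the last day of the suspension period.
From Sunday, 2024-08-11, 5 business days (Aug 12, Aug 13, Aug 14, Aug 15, Aug 16, skipping weekends) brings us to Friday, 2024-08-16, which is the date termination becomes effective.

2024-08-16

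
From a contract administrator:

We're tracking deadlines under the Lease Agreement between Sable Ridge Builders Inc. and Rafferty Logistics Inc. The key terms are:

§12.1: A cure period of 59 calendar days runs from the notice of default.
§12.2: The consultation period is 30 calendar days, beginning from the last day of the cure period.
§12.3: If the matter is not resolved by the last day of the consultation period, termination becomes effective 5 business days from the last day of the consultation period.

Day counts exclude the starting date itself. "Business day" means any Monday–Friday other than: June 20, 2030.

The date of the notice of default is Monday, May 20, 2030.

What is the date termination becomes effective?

Adding 59 calendar days to May 20, 2030 gives July 18, 2030, which is the last day of the cure period.
Adding 30 calendar days to July 18, 2030 gives August 17, 2030, which is the last day of the consultation period.
The date termination becomes effective: 5 business days after Saturday, August 17, 2030, skipping weekends — Aug 19, Aug 20, Aug 21, Aug 22, Aug 23 — lands on Friday, August 23, 2030.

August 23, 2030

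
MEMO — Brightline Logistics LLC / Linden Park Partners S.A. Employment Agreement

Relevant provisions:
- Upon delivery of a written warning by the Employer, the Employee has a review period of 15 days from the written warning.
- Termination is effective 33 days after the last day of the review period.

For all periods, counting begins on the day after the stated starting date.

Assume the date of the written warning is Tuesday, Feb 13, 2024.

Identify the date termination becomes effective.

The last day of the review period: Feb 13, 2024 + 15 days = Feb 28, 2024.
The date termination becomes effective: 33 calendar days after Feb 28, 2024 is Apr 1, 2024.

Apr 1, 2024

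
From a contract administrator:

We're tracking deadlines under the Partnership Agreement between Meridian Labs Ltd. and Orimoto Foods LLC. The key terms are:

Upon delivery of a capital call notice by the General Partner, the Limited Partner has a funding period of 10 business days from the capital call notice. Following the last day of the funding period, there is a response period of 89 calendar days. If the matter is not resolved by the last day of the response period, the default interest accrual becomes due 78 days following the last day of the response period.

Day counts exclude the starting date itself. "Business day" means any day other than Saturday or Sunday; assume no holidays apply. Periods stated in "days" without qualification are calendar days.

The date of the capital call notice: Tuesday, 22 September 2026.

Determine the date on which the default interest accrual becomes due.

The last day of the funding period: counting 10 business days from Tuesday, 22 September 2026 (Sep 23, Sep 24, Sep 25, Sep 28, Sep 29, Sep 30, Oct 1, Oct 2, Oct 5, Oct 6, skipping weekends) reaches Tuesday, 6 October 2026.
The last day of the response period: 89 calendar days after 6 October 2026 is 3 January 2027.
Adding 78 calendar days to 3 January 2027 gives 22 March 2027, which is the date on which the default interest accrual becomes due.

22 March 2027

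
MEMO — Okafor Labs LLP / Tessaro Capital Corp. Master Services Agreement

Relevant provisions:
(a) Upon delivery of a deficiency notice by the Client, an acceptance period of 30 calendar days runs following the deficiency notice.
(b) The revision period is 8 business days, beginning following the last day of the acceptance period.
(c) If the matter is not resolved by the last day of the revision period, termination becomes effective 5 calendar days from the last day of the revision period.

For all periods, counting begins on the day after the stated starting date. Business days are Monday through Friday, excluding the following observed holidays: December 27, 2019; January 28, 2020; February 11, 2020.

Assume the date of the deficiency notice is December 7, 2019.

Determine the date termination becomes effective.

January 21, 2020

Adding 30 calendar days to December 7, 2019 gives January 6, 2020, which is the last day of the acceptance period.
From Monday, January 6, 2020, 8 business days (Jan 7, Jan 8, Jan 9, Jan 10, Jan 13, Jan 14, Jan 15, Jan 16, skipping weekends) brings us to Thursday, January 16, 2020, which is the last day of the revision period.
The date termination becomes effective: 5 calendar days after January 16, 2020 is January 21, 2020.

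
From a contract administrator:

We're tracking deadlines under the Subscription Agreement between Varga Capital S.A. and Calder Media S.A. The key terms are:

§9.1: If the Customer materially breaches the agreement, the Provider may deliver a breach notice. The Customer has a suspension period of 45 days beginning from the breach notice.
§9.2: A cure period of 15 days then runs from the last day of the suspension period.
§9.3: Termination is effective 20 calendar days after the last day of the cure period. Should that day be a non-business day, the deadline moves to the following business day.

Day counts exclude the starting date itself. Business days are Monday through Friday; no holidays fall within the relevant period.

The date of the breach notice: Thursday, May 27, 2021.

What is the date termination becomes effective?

The last day of the suspension period: 45 calendar days after May 27, 2021 is Jul 11, 2021.
The last day of the cure period: 15 calendar days after Jul 11, 2021 is Jul 26, 2021.
Adding 20 calendar days to Jul 26, 2021 gives Aug 15, 2021, which is the date termination becomes effective. That falls on a Sunday, so it rolls to the next business day, Monday, Aug 16, 2021.

Aug 16, 2021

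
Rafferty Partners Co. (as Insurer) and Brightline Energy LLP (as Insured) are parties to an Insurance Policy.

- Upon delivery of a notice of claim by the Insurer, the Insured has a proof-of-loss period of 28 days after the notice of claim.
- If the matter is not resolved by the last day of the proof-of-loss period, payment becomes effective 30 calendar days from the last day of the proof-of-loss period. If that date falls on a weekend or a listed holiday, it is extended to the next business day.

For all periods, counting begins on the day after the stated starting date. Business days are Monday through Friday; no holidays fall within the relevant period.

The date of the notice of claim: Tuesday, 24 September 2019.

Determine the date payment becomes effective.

21 November 2019

Adding 28 calendar days to 24 September 2019 gives 22 October 2019, which is the last day of the proof-of-loss period.
The date payment becomes effective: 22 October 2019 + 30 days = 21 November 2019. 21 November 2019 is a Thursday, so no roll-forward applies.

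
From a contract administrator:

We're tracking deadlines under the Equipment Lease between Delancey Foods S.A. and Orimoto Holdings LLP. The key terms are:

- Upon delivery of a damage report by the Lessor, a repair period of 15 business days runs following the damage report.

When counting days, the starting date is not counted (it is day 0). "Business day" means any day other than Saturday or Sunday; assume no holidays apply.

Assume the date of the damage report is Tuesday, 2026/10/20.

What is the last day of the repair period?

From Tuesday, 2026/10/20, 15 business days (Oct 21, Oct 22, Oct 23, Oct 26, …, Nov 6, Nov 9, Nov 10, skipping weekends) brings us to Tuesday, 2026/11/10, which is the last day of the repair period.

2026/11/10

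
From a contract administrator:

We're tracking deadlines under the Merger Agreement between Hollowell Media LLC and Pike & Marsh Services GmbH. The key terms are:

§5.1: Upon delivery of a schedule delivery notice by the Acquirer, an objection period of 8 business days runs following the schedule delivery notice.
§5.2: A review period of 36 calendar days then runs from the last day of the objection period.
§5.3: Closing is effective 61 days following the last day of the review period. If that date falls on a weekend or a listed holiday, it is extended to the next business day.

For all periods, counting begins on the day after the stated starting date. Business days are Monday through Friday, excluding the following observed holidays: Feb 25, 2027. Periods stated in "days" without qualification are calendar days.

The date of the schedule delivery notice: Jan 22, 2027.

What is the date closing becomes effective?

The last day of the objection period: 8 business days after Friday, Jan 22, 2027, skipping weekends — Jan 25, Jan 26, Jan 27, Jan 28, Jan 29, Feb 1, Feb 2, Feb 3 — lands on Wednesday, Feb 3, 2027.
Adding 36 calendar days to Feb 3, 2027 gives Mar 11, 2027, which is the last day of the review period.
The date closing becomes effective: 61 calendar days after Mar 11, 2027 is May 11, 2027. May 11, 2027 is a Tuesday and is not a listed holiday, so no roll-forward applies.

May 11, 2027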